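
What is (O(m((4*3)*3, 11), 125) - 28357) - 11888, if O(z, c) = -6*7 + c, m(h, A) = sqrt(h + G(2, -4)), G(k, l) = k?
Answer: -40162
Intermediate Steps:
m(h, A) = sqrt(2 + h) (m(h, A) = sqrt(h + 2) = sqrt(2 + h))
O(z, c) = -42 + c
(O(m((4*3)*3, 11), 125) - 28357) - 11888 = ((-42 + 125) - 28357) - 11888 = (83 - 28357) - 11888 = -28274 - 11888 = -40162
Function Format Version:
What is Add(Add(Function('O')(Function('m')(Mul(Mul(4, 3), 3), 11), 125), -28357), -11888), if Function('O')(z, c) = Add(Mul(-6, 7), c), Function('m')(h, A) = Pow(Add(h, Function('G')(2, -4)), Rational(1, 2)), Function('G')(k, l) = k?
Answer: -40162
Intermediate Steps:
Function('m')(h, A) = Pow(Add(2, h), Rational(1, 2)) (Function('m')(h, A) = Pow(Add(h, 2), Rational(1, 2)) = Pow(Add(2, h), Rational(1, 2)))
Function('O')(z, c) = Add(-42, c)
Add(Add(Function('O')(Function('m')(Mul(Mul(4, 3), 3), 11), 125), -28357), -11888) = Add(Add(Add(-42, 125), -28357), -11888) = Add(Add(83, -28357), -11888) = Add(-28274, -11888) = -40162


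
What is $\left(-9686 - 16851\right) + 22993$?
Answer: $-3544$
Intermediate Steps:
$\left(-9686 - 16851\right) + 22993 = -26537 + 22993 = -3544$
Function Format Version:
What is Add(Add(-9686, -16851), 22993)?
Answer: -3544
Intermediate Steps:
Add(Add(-9686, -16851), 22993) = Add(-26537, 22993) = -3544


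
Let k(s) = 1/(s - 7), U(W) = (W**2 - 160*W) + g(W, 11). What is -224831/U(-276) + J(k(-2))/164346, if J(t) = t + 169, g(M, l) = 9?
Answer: -55394625889/29667329055 ≈ -1.8672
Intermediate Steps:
U(W) = 9 + W**2 - 160*W (U(W) = (W**2 - 160*W) + 9 = 9 + W**2 - 160*W)
k(s) = 1/(-7 + s)
J(t) = 169 + t
-224831/U(-276) + J(k(-2))/164346 = -224831/(9 + (-276)**2 - 160*(-276)) + (169 + 1/(-7 - 2))/164346 = -224831/(9 + 76176 + 44160) + (169 + 1/(-9))*(1/164346) = -224831/120345 + (169 - 1/9)*(1/164346) = -224831*1/120345 + (1520/9)*(1/164346) = -224831/120345 + 760/739557 = -55394625889/29667329055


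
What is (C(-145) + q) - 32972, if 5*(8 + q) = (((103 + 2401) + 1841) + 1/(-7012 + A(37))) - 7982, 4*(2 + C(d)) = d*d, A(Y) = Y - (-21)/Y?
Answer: -14684898355/516108 ≈ -28453.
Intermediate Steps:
A(Y) = Y + 21/Y
C(d) = -2 + d**2/4 (C(d) = -2 + (d*d)/4 = -2 + d**2/4)
q = -189772919/258054 (q = -8 + ((((103 + 2401) + 1841) + 1/(-7012 + (37 + 21/37))) - 7982)/5 = -8 + (((2504 + 1841) + 1/(-7012 + (37 + 21*(1/37)))) - 7982)/5 = -8 + ((4345 + 1/(-7012 + (37 + 21/37))) - 7982)/5 = -8 + ((4345 + 1/(-7012 + 1390/37)) - 7982)/5 = -8 + ((4345 + 1/(-258054/37)) - 7982)/5 = -8 + ((4345 - 37/258054) - 7982)/5 = -8 + (1121244593/258054 - 7982)/5 = -8 + (1/5)*(-938542435/258054) = -8 - 187708487/258054 = -189772919/258054 ≈ -735.40)
(C(-145) + q) - 32972 = ((-2 + (1/4)*(-145)**2) - 189772919/258054) - 32972 = ((-2 + (1/4)*21025) - 189772919/258054) - 32972 = ((-2 + 21025/4) - 189772919/258054) - 32972 = (21017/4 - 189772919/258054) - 32972 = 2332214621/516108 - 32972 = -14684898355/516108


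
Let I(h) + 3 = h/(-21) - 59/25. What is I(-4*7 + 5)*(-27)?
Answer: 20151/175 ≈ 115.15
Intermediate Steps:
I(h) = -134/25 - h/21 (I(h) = -3 + (h/(-21) - 59/25) = -3 + (h*(-1/21) - 59*1/25) = -3 + (-h/21 - 59/25) = -3 + (-59/25 - h/21) = -134/25 - h/21)
I(-4*7 + 5)*(-27) = (-134/25 - (-4*7 + 5)/21)*(-27) = (-134/25 - (-28 + 5)/21)*(-27) = (-134/25 - 1/21*(-23))*(-27) = (-134/25 + 23/21)*(-27) = -2239/525*(-27) = 20151/175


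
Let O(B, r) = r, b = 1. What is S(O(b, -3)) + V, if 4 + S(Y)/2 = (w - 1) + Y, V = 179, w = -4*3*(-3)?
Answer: 235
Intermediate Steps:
w = 36 (w = -12*(-3) = 36)
S(Y) = 62 + 2*Y (S(Y) = -8 + 2*((36 - 1) + Y) = -8 + 2*(35 + Y) = -8 + (70 + 2*Y) = 62 + 2*Y)
S(O(b, -3)) + V = (62 + 2*(-3)) + 179 = (62 - 6) + 179 = 56 + 179 = 235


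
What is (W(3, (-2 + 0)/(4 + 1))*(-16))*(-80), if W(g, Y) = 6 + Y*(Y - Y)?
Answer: 7680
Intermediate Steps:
W(g, Y) = 6 (W(g, Y) = 6 + Y*0 = 6 + 0 = 6)
(W(3, (-2 + 0)/(4 + 1))*(-16))*(-80) = (6*(-16))*(-80) = -96*(-80) = 7680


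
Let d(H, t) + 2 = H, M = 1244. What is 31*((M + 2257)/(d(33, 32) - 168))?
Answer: -108531/137 ≈ -792.20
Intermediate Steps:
d(H, t) = -2 + H
31*((M + 2257)/(d(33, 32) - 168)) = 31*((1244 + 2257)/((-2 + 33) - 168)) = 31*(3501/(31 - 168)) = 31*(3501/(-137)) = 31*(3501*(-1/137)) = 31*(-3501/137) = -108531/137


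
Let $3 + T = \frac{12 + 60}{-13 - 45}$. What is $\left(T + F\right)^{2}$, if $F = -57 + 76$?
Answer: $\frac{183184}{841} \approx 217.82$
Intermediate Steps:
$T = - \frac{123}{29}$ ($T = -3 + \frac{12 + 60}{-13 - 45} = -3 + \frac{72}{-58} = -3 + 72 \left(- \frac{1}{58}\right) = -3 - \frac{36}{29} = - \frac{123}{29} \approx -4.2414$)
$F = 19$
$\left(T + F\right)^{2} = \left(- \frac{123}{29} + 19\right)^{2} = \left(\frac{428}{29}\right)^{2} = \frac{183184}{841}$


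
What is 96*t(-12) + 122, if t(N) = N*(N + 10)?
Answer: 2426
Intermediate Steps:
t(N) = N*(10 + N)
96*t(-12) + 122 = 96*(-12*(10 - 12)) + 122 = 96*(-12*(-2)) + 122 = 96*24 + 122 = 2304 + 122 = 2426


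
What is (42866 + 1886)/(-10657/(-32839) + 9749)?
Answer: 367402732/80039517 ≈ 4.5903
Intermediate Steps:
(42866 + 1886)/(-10657/(-32839) + 9749) = 44752/(-10657*(-1/32839) + 9749) = 44752/(10657/32839 + 9749) = 44752/(320158068/32839) = 44752*(32839/320158068) = 367402732/80039517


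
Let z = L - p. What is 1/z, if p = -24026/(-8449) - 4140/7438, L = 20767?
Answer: 31421831/652465301113 ≈ 4.8159e-5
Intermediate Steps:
p = 71863264/31421831 (p = -24026*(-1/8449) - 4140*1/7438 = 24026/8449 - 2070/3719 = 71863264/31421831 ≈ 2.2870)
z = 652465301113/31421831 (z = 20767 - 1*71863264/31421831 = 20767 - 71863264/31421831 = 652465301113/31421831 ≈ 20765.)
1/z = 1/(652465301113/31421831) = 31421831/652465301113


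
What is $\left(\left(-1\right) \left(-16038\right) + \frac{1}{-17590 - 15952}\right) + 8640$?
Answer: $\frac{827749475}{33542} \approx 24678.0$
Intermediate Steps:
$\left(\left(-1\right) \left(-16038\right) + \frac{1}{-17590 - 15952}\right) + 8640 = \left(16038 + \frac{1}{-33542}\right) + 8640 = \left(16038 - \frac{1}{33542}\right) + 8640 = \frac{537946595}{33542} + 8640 = \frac{827749475}{33542}$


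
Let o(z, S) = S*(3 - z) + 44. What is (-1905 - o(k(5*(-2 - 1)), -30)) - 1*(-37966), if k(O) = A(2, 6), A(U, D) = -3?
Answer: 36197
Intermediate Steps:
k(O) = -3
o(z, S) = 44 + S*(3 - z)
(-1905 - o(k(5*(-2 - 1)), -30)) - 1*(-37966) = (-1905 - (44 + 3*(-30) - 1*(-30)*(-3))) - 1*(-37966) = (-1905 - (44 - 90 - 90)) + 37966 = (-1905 - 1*(-136)) + 37966 = (-1905 + 136) + 37966 = -1769 + 37966 = 36197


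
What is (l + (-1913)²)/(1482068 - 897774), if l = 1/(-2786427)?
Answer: 5098560934981/814046288769 ≈ 6.2632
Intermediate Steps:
l = -1/2786427 ≈ -3.5888e-7
(l + (-1913)²)/(1482068 - 897774) = (-1/2786427 + (-1913)²)/(1482068 - 897774) = (-1/2786427 + 3659569)/584294 = (10197121869962/2786427)*(1/584294) = 5098560934981/814046288769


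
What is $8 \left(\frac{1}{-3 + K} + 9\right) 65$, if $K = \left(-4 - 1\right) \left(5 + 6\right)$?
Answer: $\frac{135460}{29} \approx 4671.0$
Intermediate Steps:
$K = -55$ ($K = \left(-5\right) 11 = -55$)
$8 \left(\frac{1}{-3 + K} + 9\right) 65 = 8 \left(\frac{1}{-3 - 55} + 9\right) 65 = 8 \left(\frac{1}{-58} + 9\right) 65 = 8 \left(- \frac{1}{58} + 9\right) 65 = 8 \cdot \frac{521}{58} \cdot 65 = \frac{2084}{29} \cdot 65 = \frac{135460}{29}$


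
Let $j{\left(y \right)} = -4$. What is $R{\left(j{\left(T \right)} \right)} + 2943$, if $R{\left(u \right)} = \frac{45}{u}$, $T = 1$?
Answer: $\frac{11727}{4} \approx 2931.8$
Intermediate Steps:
$R{\left(j{\left(T \right)} \right)} + 2943 = \frac{45}{-4} + 2943 = 45 \left(- \frac{1}{4}\right) + 2943 = - \frac{45}{4} + 2943 = \frac{11727}{4}$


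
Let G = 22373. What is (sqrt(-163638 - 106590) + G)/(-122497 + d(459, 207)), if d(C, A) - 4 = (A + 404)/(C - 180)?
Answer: -6242067/34174936 - 279*I*sqrt(67557)/17087468 ≈ -0.18265 - 0.0042439*I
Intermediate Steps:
d(C, A) = 4 + (404 + A)/(-180 + C) (d(C, A) = 4 + (A + 404)/(C - 180) = 4 + (404 + A)/(-180 + C))
(sqrt(-163638 - 106590) + G)/(-122497 + d(459, 207)) = (sqrt(-163638 - 106590) + 22373)/(-122497 + (-316 + 207 + 4*459)/(-180 + 459)) = (sqrt(-270228) + 22373)/(-122497 + (-316 + 207 + 1836)/279) = (2*I*sqrt(67557) + 22373)/(-122497 + (1/279)*1727) = (22373 + 2*I*sqrt(67557))/(-122497 + 1727/279) = (22373 + 2*I*sqrt(67557))/(-34174936/279) = (22373 + 2*I*sqrt(67557))*(-279/34174936) = -6242067/34174936 - 279*I*sqrt(67557)/17087468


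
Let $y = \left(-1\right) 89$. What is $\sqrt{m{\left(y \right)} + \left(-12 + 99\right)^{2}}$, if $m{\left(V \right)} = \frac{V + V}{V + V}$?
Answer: $\sqrt{7570} \approx 87.006$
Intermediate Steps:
$y = -89$
$m{\left(V \right)} = 1$ ($m{\left(V \right)} = \frac{2 V}{2 V} = 2 V \frac{1}{2 V} = 1$)
$\sqrt{m{\left(y \right)} + \left(-12 + 99\right)^{2}} = \sqrt{1 + \left(-12 + 99\right)^{2}} = \sqrt{1 + 87^{2}} = \sqrt{1 + 7569} = \sqrt{7570}$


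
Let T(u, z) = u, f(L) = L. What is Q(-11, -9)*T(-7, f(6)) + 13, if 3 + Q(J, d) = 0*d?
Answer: 34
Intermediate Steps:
Q(J, d) = -3 (Q(J, d) = -3 + 0*d = -3 + 0 = -3)
Q(-11, -9)*T(-7, f(6)) + 13 = -3*(-7) + 13 = 21 + 13 = 34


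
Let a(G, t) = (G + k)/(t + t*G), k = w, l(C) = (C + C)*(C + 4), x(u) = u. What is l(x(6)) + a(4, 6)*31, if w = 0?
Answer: 1862/15 ≈ 124.13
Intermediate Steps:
l(C) = 2*C*(4 + C) (l(C) = (2*C)*(4 + C) = 2*C*(4 + C))
k = 0
a(G, t) = G/(t + G*t) (a(G, t) = (G + 0)/(t + t*G) = G/(t + G*t))
l(x(6)) + a(4, 6)*31 = 2*6*(4 + 6) + (4/(6*(1 + 4)))*31 = 2*6*10 + (4*(⅙)/5)*31 = 120 + (4*(⅙)*(⅕))*31 = 120 + (2/15)*31 = 120 + 62/15 = 1862/15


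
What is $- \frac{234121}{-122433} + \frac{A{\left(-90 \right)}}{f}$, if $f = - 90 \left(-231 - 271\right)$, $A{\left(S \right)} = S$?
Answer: $\frac{117406309}{61461366} \approx 1.9102$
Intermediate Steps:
$f = 45180$ ($f = \left(-90\right) \left(-502\right) = 45180$)
$- \frac{234121}{-122433} + \frac{A{\left(-90 \right)}}{f} = - \frac{234121}{-122433} - \frac{90}{45180} = \left(-234121\right) \left(- \frac{1}{122433}\right) - \frac{1}{502} = \frac{234121}{122433} - \frac{1}{502} = \frac{117406309}{61461366}$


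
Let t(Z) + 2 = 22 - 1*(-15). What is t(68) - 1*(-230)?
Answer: 265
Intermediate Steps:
t(Z) = 35 (t(Z) = -2 + (22 - 1*(-15)) = -2 + (22 + 15) = -2 + 37 = 35)
t(68) - 1*(-230) = 35 - 1*(-230) = 35 + 230 = 265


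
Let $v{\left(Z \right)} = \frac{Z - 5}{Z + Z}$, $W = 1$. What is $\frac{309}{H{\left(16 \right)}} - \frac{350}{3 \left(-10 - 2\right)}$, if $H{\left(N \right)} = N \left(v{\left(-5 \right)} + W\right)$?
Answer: $\frac{5581}{288} \approx 19.378$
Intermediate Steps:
$v{\left(Z \right)} = \frac{-5 + Z}{2 Z}$
$H{\left(N \right)} = 2 N$ ($H{\left(N \right)} = N \left(\frac{-5 - 5}{2 \left(-5\right)} + 1\right) = N \left(\frac{1}{2} \left(- \frac{1}{5}\right) \left(-10\right) + 1\right) = N \left(1 + 1\right) = N 2 = 2 N$)
$\frac{309}{H{\left(16 \right)}} - \frac{350}{3 \left(-10 - 2\right)} = \frac{309}{2 \cdot 16} - \frac{350}{3 \left(-10 - 2\right)} = \frac{309}{32} - \frac{350}{3 \left(-12\right)} = 309 \cdot \frac{1}{32} - \frac{350}{-36} = \frac{309}{32} - - \frac{175}{18} = \frac{309}{32} + \frac{175}{18} = \frac{5581}{288}$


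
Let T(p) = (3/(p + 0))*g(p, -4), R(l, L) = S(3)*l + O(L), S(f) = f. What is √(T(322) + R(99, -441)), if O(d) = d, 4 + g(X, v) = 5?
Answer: I*√14929530/322 ≈ 12.0*I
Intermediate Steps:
g(X, v) = 1 (g(X, v) = -4 + 5 = 1)
R(l, L) = L + 3*l (R(l, L) = 3*l + L = L + 3*l)
T(p) = 3/p (T(p) = (3/(p + 0))*1 = (3/p)*1 = 3/p)
√(T(322) + R(99, -441)) = √(3/322 + (-441 + 3*99)) = √(3*(1/322) + (-441 + 297)) = √(3/322 - 144) = √(-46365/322) = I*√14929530/322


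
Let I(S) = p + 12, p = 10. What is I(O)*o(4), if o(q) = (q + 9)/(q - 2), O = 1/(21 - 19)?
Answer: 143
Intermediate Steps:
O = ½ (O = 1/2 = ½ ≈ 0.50000)
I(S) = 22 (I(S) = 10 + 12 = 22)
o(q) = (9 + q)/(-2 + q)
I(O)*o(4) = 22*((9 + 4)/(-2 + 4)) = 22*(13/2) = 143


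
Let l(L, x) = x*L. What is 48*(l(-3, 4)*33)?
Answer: -19008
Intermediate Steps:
l(L, x) = L*x
48*(l(-3, 4)*33) = 48*(-3*4*33) = 48*(-12*33) = 48*(-396) = -19008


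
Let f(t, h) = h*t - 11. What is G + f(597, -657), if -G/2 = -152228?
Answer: -87784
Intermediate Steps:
G = 304456 (G = -2*(-152228) = 304456)
f(t, h) = -11 + h*t
G + f(597, -657) = 304456 + (-11 - 657*597) = 304456 + (-11 - 392229) = 304456 - 392240 = -87784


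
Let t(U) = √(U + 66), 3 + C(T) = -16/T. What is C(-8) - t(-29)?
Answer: -1 - √37 ≈ -7.0828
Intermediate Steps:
C(T) = -3 - 16/T
t(U) = √(66 + U)
C(-8) - t(-29) = (-3 - 16/(-8)) - √(66 - 29) = (-3 - 16*(-⅛)) - √37 = (-3 + 2) - √37 = -1 - √37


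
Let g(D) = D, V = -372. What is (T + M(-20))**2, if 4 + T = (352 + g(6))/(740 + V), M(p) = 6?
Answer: 299209/33856 ≈ 8.8377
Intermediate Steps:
T = -557/184 (T = -4 + (352 + 6)/(740 - 372) = -4 + 358/368 = -4 + 358*(1/368) = -4 + 179/184 = -557/184 ≈ -3.0272)
(T + M(-20))**2 = (-557/184 + 6)**2 = (547/184)**2 = 299209/33856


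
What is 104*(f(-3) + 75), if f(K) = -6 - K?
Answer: 7488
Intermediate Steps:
104*(f(-3) + 75) = 104*((-6 - 1*(-3)) + 75) = 104*((-6 + 3) + 75) = 104*(-3 + 75) = 104*72 = 7488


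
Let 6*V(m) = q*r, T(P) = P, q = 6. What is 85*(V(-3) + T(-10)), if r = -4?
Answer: -1190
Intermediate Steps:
V(m) = -4 (V(m) = (6*(-4))/6 = (⅙)*(-24) = -4)
85*(V(-3) + T(-10)) = 85*(-4 - 10) = 85*(-14) = -1190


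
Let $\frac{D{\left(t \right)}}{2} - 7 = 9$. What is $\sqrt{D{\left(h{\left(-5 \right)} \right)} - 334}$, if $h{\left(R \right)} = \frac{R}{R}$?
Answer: $i \sqrt{302} \approx 17.378 i$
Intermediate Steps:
$h{\left(R \right)} = 1$
$D{\left(t \right)} = 32$ ($D{\left(t \right)} = 14 + 2 \cdot 9 = 14 + 18 = 32$)
$\sqrt{D{\left(h{\left(-5 \right)} \right)} - 334} = \sqrt{32 - 334} = \sqrt{-302} = i \sqrt{302}$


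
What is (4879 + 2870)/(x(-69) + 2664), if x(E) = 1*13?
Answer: 7749/2677 ≈ 2.8947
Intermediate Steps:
x(E) = 13
(4879 + 2870)/(x(-69) + 2664) = (4879 + 2870)/(13 + 2664) = 7749/2677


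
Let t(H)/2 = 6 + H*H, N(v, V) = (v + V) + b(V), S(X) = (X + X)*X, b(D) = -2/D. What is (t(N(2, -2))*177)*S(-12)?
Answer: 713664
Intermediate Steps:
S(X) = 2*X² (S(X) = (2*X)*X = 2*X²)
N(v, V) = V + v - 2/V (N(v, V) = (v + V) - 2/V = (V + v) - 2/V = V + v - 2/V)
t(H) = 12 + 2*H² (t(H) = 2*(6 + H*H) = 2*(6 + H²) = 12 + 2*H²)
(t(N(2, -2))*177)*S(-12) = ((12 + 2*(-2 + 2 - 2/(-2))²)*177)*(2*(-12)²) = ((12 + 2*(-2 + 2 - 2*(-½))²)*177)*(2*144) = ((12 + 2*(-2 + 2 + 1)²)*177)*288 = ((12 + 2*1²)*177)*288 = ((12 + 2*1)*177)*288 = ((12 + 2)*177)*288 = (14*177)*288 = 2478*288 = 713664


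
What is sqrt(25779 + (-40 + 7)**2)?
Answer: 2*sqrt(6717) ≈ 163.91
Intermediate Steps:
sqrt(25779 + (-40 + 7)**2) = sqrt(25779 + (-33)**2) = sqrt(25779 + 1089) = sqrt(26868) = 2*sqrt(6717)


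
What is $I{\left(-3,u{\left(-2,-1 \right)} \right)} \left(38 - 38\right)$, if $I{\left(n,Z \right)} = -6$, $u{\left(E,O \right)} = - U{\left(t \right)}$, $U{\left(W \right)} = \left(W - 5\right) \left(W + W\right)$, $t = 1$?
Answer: $0$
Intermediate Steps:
$U{\left(W \right)} = 2 W \left(-5 + W\right)$ ($U{\left(W \right)} = \left(-5 + W\right) 2 W = 2 W \left(-5 + W\right)$)
$u{\left(E,O \right)} = 8$ ($u{\left(E,O \right)} = - 2 \cdot 1 \left(-5 + 1\right) = - 2 \cdot 1 \left(-4\right) = \left(-1\right) \left(-8\right) = 8$)
$I{\left(-3,u{\left(-2,-1 \right)} \right)} \left(38 - 38\right) = - 6 \left(38 - 38\right) = \left(-6\right) 0 = 0$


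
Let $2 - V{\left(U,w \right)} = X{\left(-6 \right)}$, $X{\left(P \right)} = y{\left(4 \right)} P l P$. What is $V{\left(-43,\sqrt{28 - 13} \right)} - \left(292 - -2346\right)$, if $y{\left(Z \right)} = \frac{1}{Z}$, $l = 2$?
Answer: $-2654$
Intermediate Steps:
$X{\left(P \right)} = \frac{P^{2}}{2}$ ($X{\left(P \right)} = \frac{P}{4} \cdot 2 P = \frac{P}{2} P = \frac{P^{2}}{2}$)
$V{\left(U,w \right)} = -16$ ($V{\left(U,w \right)} = 2 - \frac{\left(-6\right)^{2}}{2} = 2 - \frac{1}{2} \cdot 36 = 2 - 18 = -16$)
$V{\left(-43,\sqrt{28 - 13} \right)} - \left(292 - -2346\right) = -16 - \left(292 - -2346\right) = -16 - \left(292 + 2346\right) = -16 - 2638 = -2654$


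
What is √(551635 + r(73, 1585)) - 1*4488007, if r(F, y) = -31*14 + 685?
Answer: -4488007 + √551886 ≈ -4.4873e+6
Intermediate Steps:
r(F, y) = 251 (r(F, y) = -434 + 685 = 251)
√(551635 + r(73, 1585)) - 1*4488007 = √(551635 + 251) - 1*4488007 = √551886 - 4488007 = -4488007 + √551886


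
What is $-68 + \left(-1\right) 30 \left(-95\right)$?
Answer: $2782$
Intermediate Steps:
$-68 + \left(-1\right) 30 \left(-95\right) = -68 - -2850 = -68 + 2850 = 2782$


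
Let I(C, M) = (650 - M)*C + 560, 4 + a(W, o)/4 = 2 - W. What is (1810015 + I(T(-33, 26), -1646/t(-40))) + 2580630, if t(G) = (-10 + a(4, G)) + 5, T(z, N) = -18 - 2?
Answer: 127000865/29 ≈ 4.3793e+6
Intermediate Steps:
a(W, o) = -8 - 4*W (a(W, o) = -16 + 4*(2 - W) = -16 + (8 - 4*W) = -8 - 4*W)
T(z, N) = -20
t(G) = -29 (t(G) = (-10 + (-8 - 4*4)) + 5 = (-10 + (-8 - 16)) + 5 = (-10 - 24) + 5 = -34 + 5 = -29)
I(C, M) = 560 + C*(650 - M) (I(C, M) = C*(650 - M) + 560 = 560 + C*(650 - M))
(1810015 + I(T(-33, 26), -1646/t(-40))) + 2580630 = (1810015 + (560 + 650*(-20) - 1*(-20)*(-1646/(-29)))) + 2580630 = (1810015 + (560 - 13000 - 1*(-20)*(-1646*(-1/29)))) + 2580630 = (1810015 + (560 - 13000 - 1*(-20)*1646/29)) + 2580630 = (1810015 + (560 - 13000 + 32920/29)) + 2580630 = (1810015 - 327840/29) + 2580630 = 52162595/29 + 2580630 = 127000865/29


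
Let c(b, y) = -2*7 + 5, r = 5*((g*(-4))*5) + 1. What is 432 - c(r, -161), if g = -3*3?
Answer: 441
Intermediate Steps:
g = -9
r = 901 (r = 5*(-9*(-4)*5) + 1 = 5*(36*5) + 1 = 5*180 + 1 = 900 + 1 = 901)
c(b, y) = -9 (c(b, y) = -14 + 5 = -9)
432 - c(r, -161) = 432 - 1*(-9) = 432 + 9 = 441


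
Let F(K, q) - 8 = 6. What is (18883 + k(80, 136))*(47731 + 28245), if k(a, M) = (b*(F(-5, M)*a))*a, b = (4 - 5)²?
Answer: 8242104408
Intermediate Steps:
F(K, q) = 14 (F(K, q) = 8 + 6 = 14)
b = 1 (b = (-1)² = 1)
k(a, M) = 14*a² (k(a, M) = (1*(14*a))*a = (14*a)*a = 14*a²)
(18883 + k(80, 136))*(47731 + 28245) = (18883 + 14*80²)*(47731 + 28245) = (18883 + 14*6400)*75976 = (18883 + 89600)*75976 = 108483*75976 = 8242104408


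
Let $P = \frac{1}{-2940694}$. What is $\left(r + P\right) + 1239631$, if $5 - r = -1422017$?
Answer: $\frac{7827107007181}{2940694} \approx 2.6617 \cdot 10^{6}$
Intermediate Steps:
$r = 1422022$ ($r = 5 - -1422017 = 5 + 1422017 = 1422022$)
$P = - \frac{1}{2940694} \approx -3.4006 \cdot 10^{-7}$
$\left(r + P\right) + 1239631 = \left(1422022 - \frac{1}{2940694}\right) + 1239631 = \frac{4181731563267}{2940694} + 1239631 = \frac{7827107007181}{2940694}$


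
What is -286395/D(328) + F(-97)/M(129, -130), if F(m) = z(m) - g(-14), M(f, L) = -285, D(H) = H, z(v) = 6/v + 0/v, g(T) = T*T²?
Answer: -8004690911/9067560 ≈ -882.78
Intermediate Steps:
g(T) = T³
z(v) = 6/v (z(v) = 6/v + 0 = 6/v)
F(m) = 2744 + 6/m (F(m) = 6/m - 1*(-14)³ = 6/m - 1*(-2744) = 6/m + 2744 = 2744 + 6/m)
-286395/D(328) + F(-97)/M(129, -130) = -286395/328 + (2744 + 6/(-97))/(-285) = -286395*1/328 + (2744 + 6*(-1/97))*(-1/285) = -286395/328 + (2744 - 6/97)*(-1/285) = -286395/328 + (266162/97)*(-1/285) = -286395/328 - 266162/27645 = -8004690911/9067560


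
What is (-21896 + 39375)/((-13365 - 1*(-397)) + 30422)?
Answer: 17479/17454 ≈ 1.0014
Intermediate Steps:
(-21896 + 39375)/((-13365 - 1*(-397)) + 30422) = 17479/((-13365 + 397) + 30422) = 17479/(-12968 + 30422) = 17479/17454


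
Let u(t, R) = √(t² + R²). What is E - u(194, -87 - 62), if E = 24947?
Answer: 24947 - √59837 ≈ 24702.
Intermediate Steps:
u(t, R) = √(R² + t²)
E - u(194, -87 - 62) = 24947 - √((-87 - 62)² + 194²) = 24947 - √((-149)² + 37636) = 24947 - √(22201 + 37636) = 24947 - √59837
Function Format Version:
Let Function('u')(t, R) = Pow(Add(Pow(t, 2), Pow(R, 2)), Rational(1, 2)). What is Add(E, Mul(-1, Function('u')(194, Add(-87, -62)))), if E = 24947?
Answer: Add(24947, Mul(-1, Pow(59837, Rational(1, 2)))) ≈ 24702.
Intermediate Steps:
Function('u')(t, R) = Pow(Add(Pow(R, 2), Pow(t, 2)), Rational(1, 2))
Add(E, Mul(-1, Function('u')(194, Add(-87, -62)))) = Add(24947, Mul(-1, Pow(Add(Pow(Add(-87, -62), 2), Pow(194, 2)), Rational(1, 2)))) = Add(24947, Mul(-1, Pow(Add(Pow(-149, 2), 37636), Rational(1, 2)))) = Add(24947, Mul(-1, Pow(Add(22201, 37636), Rational(1, 2)))) = Add(24947, Mul(-1, Pow(59837, Rational(1, 2))))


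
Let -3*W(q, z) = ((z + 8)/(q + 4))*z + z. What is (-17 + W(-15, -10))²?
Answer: 185761/1089 ≈ 170.58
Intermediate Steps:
W(q, z) = -z/3 - z*(8 + z)/(3*(4 + q)) (W(q, z) = -(((z + 8)/(q + 4))*z + z)/3 = -(((8 + z)/(4 + q))*z + z)/3 = -(z*(8 + z)/(4 + q) + z)/3 = -(z + z*(8 + z)/(4 + q))/3 = -z/3 - z*(8 + z)/(3*(4 + q)))
(-17 + W(-15, -10))² = (-17 - 1*(-10)*(12 - 15 - 10)/(12 + 3*(-15)))² = (-17 - 1*(-10)*(-13)/(12 - 45))² = (-17 - 1*(-10)*(-13)/(-33))² = (-17 - 1*(-10)*(-1/33)*(-13))² = (-17 + 130/33)² = (-431/33)² = 185761/1089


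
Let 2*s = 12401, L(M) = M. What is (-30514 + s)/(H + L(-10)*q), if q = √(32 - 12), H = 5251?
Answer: -255340377/55142002 - 486270*√5/27571001 ≈ -4.6700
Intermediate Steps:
q = 2*√5 (q = √20 = 2*√5 ≈ 4.4721)
s = 12401/2 (s = (½)*12401 = 12401/2 ≈ 6200.5)
(-30514 + s)/(H + L(-10)*q) = (-30514 + 12401/2)/(5251 - 20*√5) = -48627/(2*(5251 - 20*√5))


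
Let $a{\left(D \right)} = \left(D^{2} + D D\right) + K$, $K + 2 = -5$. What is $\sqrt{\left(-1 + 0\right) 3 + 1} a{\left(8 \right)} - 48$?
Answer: $-48 + 121 i \sqrt{2} \approx -48.0 + 171.12 i$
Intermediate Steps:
$K = -7$ ($K = -2 - 5 = -7$)
$a{\left(D \right)} = -7 + 2 D^{2}$ ($a{\left(D \right)} = \left(D^{2} + D D\right) - 7 = \left(D^{2} + D^{2}\right) - 7 = 2 D^{2} - 7 = -7 + 2 D^{2}$)
$\sqrt{\left(-1 + 0\right) 3 + 1} a{\left(8 \right)} - 48 = \sqrt{\left(-1 + 0\right) 3 + 1} \left(-7 + 2 \cdot 8^{2}\right) - 48 = \sqrt{\left(-1\right) 3 + 1} \left(-7 + 2 \cdot 64\right) - 48 = \sqrt{-3 + 1} \left(-7 + 128\right) - 48 = \sqrt{-2} \cdot 121 - 48 = i \sqrt{2} \cdot 121 - 48 = 121 i \sqrt{2} - 48 = -48 + 121 i \sqrt{2}$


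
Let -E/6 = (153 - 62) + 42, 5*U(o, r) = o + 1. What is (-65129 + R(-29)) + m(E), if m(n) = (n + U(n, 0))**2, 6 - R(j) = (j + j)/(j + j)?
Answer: 21287269/25 ≈ 8.5149e+5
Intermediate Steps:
U(o, r) = 1/5 + o/5 (U(o, r) = (o + 1)/5 = (1 + o)/5 = 1/5 + o/5)
R(j) = 5 (R(j) = 6 - (j + j)/(j + j) = 6 - 2*j/(2*j) = 6 - 2*j*1/(2*j) = 6 - 1*1 = 6 - 1 = 5)
E = -798 (E = -6*((153 - 62) + 42) = -6*(91 + 42) = -6*133 = -798)
m(n) = (1/5 + 6*n/5)**2 (m(n) = (n + (1/5 + n/5))**2 = (1/5 + 6*n/5)**2)
(-65129 + R(-29)) + m(E) = (-65129 + 5) + (1 + 6*(-798))**2/25 = -65124 + (1 - 4788)**2/25 = -65124 + (1/25)*(-4787)**2 = -65124 + (1/25)*22915369 = -65124 + 22915369/25 = 21287269/25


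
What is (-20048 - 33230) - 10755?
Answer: -64033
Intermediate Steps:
(-20048 - 33230) - 10755 = -53278 - 10755 = -64033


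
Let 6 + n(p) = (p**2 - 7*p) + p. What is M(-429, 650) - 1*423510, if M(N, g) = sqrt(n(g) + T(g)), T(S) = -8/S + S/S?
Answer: -423510 + sqrt(1768563823)/65 ≈ -4.2286e+5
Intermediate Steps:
T(S) = 1 - 8/S (T(S) = -8/S + 1 = 1 - 8/S)
n(p) = -6 + p**2 - 6*p (n(p) = -6 + ((p**2 - 7*p) + p) = -6 + (p**2 - 6*p) = -6 + p**2 - 6*p)
M(N, g) = sqrt(-6 + g**2 - 6*g + (-8 + g)/g) (M(N, g) = sqrt((-6 + g**2 - 6*g) + (-8 + g)/g) = sqrt(-6 + g**2 - 6*g + (-8 + g)/g))
M(-429, 650) - 1*423510 = sqrt(-5 + 650**2 - 8/650 - 6*650) - 1*423510 = sqrt(-5 + 422500 - 8*1/650 - 3900) - 423510 = sqrt(-5 + 422500 - 4/325 - 3900) - 423510 = sqrt(136043371/325) - 423510 = sqrt(1768563823)/65 - 423510 = -423510 + sqrt(1768563823)/65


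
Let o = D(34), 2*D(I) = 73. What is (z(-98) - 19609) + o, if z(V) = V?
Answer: -39341/2 ≈ -19671.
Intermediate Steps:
D(I) = 73/2 (D(I) = (½)*73 = 73/2)
o = 73/2 ≈ 36.500
(z(-98) - 19609) + o = (-98 - 19609) + 73/2 = -19707 + 73/2 = -39341/2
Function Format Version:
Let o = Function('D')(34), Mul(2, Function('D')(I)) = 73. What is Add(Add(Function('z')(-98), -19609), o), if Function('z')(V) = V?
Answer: Rational(-39341, 2) ≈ -19671.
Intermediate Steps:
Function('D')(I) = Rational(73, 2) (Function('D')(I) = Mul(Rational(1, 2), 73) = Rational(73, 2))
o = Rational(73, 2) ≈ 36.500
Add(Add(Function('z')(-98), -19609), o) = Add(Add(-98, -19609), Rational(73, 2)) = Add(-19707, Rational(73, 2)) = Rational(-39341, 2)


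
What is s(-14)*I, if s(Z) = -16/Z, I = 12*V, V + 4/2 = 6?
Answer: 384/7 ≈ 54.857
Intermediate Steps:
V = 4 (V = -2 + 6 = 4)
I = 48 (I = 12*4 = 48)
s(-14)*I = -16/(-14)*48 = -16*(-1/14)*48 = (8/7)*48 = 384/7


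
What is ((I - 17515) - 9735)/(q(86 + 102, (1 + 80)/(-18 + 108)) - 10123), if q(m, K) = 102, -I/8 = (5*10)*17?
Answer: 34050/10021 ≈ 3.3979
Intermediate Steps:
I = -6800 (I = -8*5*10*17 = -400*17 = -8*850 = -6800)
((I - 17515) - 9735)/(q(86 + 102, (1 + 80)/(-18 + 108)) - 10123) = ((-6800 - 17515) - 9735)/(102 - 10123) = (-24315 - 9735)/(-10021) = -34050*(-1/10021) = 34050/10021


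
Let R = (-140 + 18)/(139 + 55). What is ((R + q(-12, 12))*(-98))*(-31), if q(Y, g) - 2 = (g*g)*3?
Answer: 127708406/97 ≈ 1.3166e+6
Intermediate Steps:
q(Y, g) = 2 + 3*g² (q(Y, g) = 2 + (g*g)*3 = 2 + g²*3 = 2 + 3*g²)
R = -61/97 (R = -122/194 = -122*1/194 = -61/97 ≈ -0.62887)
((R + q(-12, 12))*(-98))*(-31) = ((-61/97 + (2 + 3*12²))*(-98))*(-31) = ((-61/97 + (2 + 3*144))*(-98))*(-31) = ((-61/97 + (2 + 432))*(-98))*(-31) = ((-61/97 + 434)*(-98))*(-31) = ((42037/97)*(-98))*(-31) = -4119626/97*(-31) = 127708406/97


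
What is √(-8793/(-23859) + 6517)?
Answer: 2*√11450692286/2651 ≈ 80.730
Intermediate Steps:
√(-8793/(-23859) + 6517) = √(-8793*(-1/23859) + 6517) = √(977/2651 + 6517) = √(17277544/2651) = 2*√11450692286/2651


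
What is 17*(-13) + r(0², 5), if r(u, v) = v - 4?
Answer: -220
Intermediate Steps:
r(u, v) = -4 + v
17*(-13) + r(0², 5) = 17*(-13) + (-4 + 5) = -221 + 1 = -220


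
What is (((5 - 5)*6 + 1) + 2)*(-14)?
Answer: -42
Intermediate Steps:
(((5 - 5)*6 + 1) + 2)*(-14) = ((0*6 + 1) + 2)*(-14) = ((0 + 1) + 2)*(-14) = (1 + 2)*(-14) = 3*(-14) = -42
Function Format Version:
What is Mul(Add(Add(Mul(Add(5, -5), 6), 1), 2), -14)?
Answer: -42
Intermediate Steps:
Mul(Add(Add(Mul(Add(5, -5), 6), 1), 2), -14) = Mul(Add(Add(Mul(0, 6), 1), 2), -14) = Mul(Add(Add(0, 1), 2), -14) = Mul(Add(1, 2), -14) = Mul(3, -14) = -42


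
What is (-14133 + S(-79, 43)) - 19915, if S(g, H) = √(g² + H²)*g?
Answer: -34048 - 79*√8090 ≈ -41154.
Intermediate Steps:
S(g, H) = g*√(H² + g²) (S(g, H) = √(H² + g²)*g = g*√(H² + g²))
(-14133 + S(-79, 43)) - 19915 = (-14133 - 79*√(43² + (-79)²)) - 19915 = (-14133 - 79*√(1849 + 6241)) - 19915 = (-14133 - 79*√8090) - 19915 = -34048 - 79*√8090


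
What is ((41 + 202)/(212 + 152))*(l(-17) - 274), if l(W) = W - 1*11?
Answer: -36693/182 ≈ -201.61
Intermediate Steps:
l(W) = -11 + W (l(W) = W - 11 = -11 + W)
((41 + 202)/(212 + 152))*(l(-17) - 274) = ((41 + 202)/(212 + 152))*((-11 - 17) - 274) = (243/364)*(-28 - 274) = (243*(1/364))*(-302) = (243/364)*(-302) = -36693/182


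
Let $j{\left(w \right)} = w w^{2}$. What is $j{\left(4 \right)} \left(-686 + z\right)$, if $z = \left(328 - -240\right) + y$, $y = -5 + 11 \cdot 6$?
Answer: $-3648$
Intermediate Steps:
$y = 61$ ($y = -5 + 66 = 61$)
$j{\left(w \right)} = w^{3}$
$z = 629$ ($z = \left(328 - -240\right) + 61 = \left(328 + 240\right) + 61 = 568 + 61 = 629$)
$j{\left(4 \right)} \left(-686 + z\right) = 4^{3} \left(-686 + 629\right) = 64 \left(-57\right) = -3648$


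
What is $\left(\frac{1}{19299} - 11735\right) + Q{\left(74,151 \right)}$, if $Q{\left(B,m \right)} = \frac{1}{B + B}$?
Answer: $- \frac{33518097773}{2856252} \approx -11735.0$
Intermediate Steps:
$Q{\left(B,m \right)} = \frac{1}{2 B}$
$\left(\frac{1}{19299} - 11735\right) + Q{\left(74,151 \right)} = \left(\frac{1}{19299} - 11735\right) + \frac{1}{2 \cdot 74} = \left(\frac{1}{19299} - 11735\right) + \frac{1}{2} \cdot \frac{1}{74} = - \frac{226473764}{19299} + \frac{1}{148} = - \frac{33518097773}{2856252}$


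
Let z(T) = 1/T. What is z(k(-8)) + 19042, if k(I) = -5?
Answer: 95209/5 ≈ 19042.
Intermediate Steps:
z(k(-8)) + 19042 = 1/(-5) + 19042 = -⅕ + 19042 = 95209/5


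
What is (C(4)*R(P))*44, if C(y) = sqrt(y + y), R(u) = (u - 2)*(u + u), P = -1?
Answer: 528*sqrt(2) ≈ 746.71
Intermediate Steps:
R(u) = 2*u*(-2 + u) (R(u) = (-2 + u)*(2*u) = 2*u*(-2 + u))
C(y) = sqrt(2)*sqrt(y) (C(y) = sqrt(2*y) = sqrt(2)*sqrt(y))
(C(4)*R(P))*44 = ((sqrt(2)*sqrt(4))*(2*(-1)*(-2 - 1)))*44 = ((sqrt(2)*2)*(2*(-1)*(-3)))*44 = ((2*sqrt(2))*6)*44 = (12*sqrt(2))*44 = 528*sqrt(2)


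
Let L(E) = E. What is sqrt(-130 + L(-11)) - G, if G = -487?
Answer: 487 + I*sqrt(141) ≈ 487.0 + 11.874*I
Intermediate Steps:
sqrt(-130 + L(-11)) - G = sqrt(-130 - 11) - 1*(-487) = sqrt(-141) + 487 = I*sqrt(141) + 487 = 487 + I*sqrt(141)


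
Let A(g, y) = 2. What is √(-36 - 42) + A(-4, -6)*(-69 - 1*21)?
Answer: -180 + I*√78 ≈ -180.0 + 8.8318*I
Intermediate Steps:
√(-36 - 42) + A(-4, -6)*(-69 - 1*21) = √(-36 - 42) + 2*(-69 - 1*21) = √(-78) + 2*(-69 - 21) = I*√78 + 2*(-90) = I*√78 - 180 = -180 + I*√78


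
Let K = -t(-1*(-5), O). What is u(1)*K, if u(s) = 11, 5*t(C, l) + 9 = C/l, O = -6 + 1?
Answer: 22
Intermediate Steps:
O = -5
t(C, l) = -9/5 + C/(5*l) (t(C, l) = -9/5 + (C/l)/5 = -9/5 + C/(5*l))
K = 2 (K = -(-1*(-5) - 9*(-5))/(5*(-5)) = -(-1)*(5 + 45)/(5*5) = -(-1)*50/(5*5) = -1*(-2) = 2)
u(1)*K = 11*2 = 22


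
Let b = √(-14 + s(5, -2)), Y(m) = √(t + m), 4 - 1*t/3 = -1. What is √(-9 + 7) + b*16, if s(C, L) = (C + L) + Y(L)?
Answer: 16*√(-11 + √13) + I*√2 ≈ 44.923*I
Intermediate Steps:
t = 15 (t = 12 - 3*(-1) = 12 + 3 = 15)
Y(m) = √(15 + m)
s(C, L) = C + L + √(15 + L) (s(C, L) = (C + L) + √(15 + L) = C + L + √(15 + L))
b = √(-11 + √13) (b = √(-14 + (5 - 2 + √(15 - 2))) = √(-14 + (5 - 2 + √13)) = √(-14 + (3 + √13)) = √(-11 + √13) ≈ 2.7193*I)
√(-9 + 7) + b*16 = √(-9 + 7) + √(-11 + √13)*16 = √(-2) + 16*√(-11 + √13) = I*√2 + 16*√(-11 + √13) = 16*√(-11 + √13) + I*√2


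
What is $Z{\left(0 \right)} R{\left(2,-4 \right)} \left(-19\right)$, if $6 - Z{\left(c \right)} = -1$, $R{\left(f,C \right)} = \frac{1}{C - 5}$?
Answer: $\frac{133}{9} \approx 14.778$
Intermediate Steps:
$R{\left(f,C \right)} = \frac{1}{-5 + C}$
$Z{\left(c \right)} = 7$ ($Z{\left(c \right)} = 6 - -1 = 6 + 1 = 7$)
$Z{\left(0 \right)} R{\left(2,-4 \right)} \left(-19\right) = \frac{7}{-5 - 4} \left(-19\right) = \frac{7}{-9} \left(-19\right) = 7 \left(- \frac{1}{9}\right) \left(-19\right) = \left(- \frac{7}{9}\right) \left(-19\right) = \frac{133}{9}$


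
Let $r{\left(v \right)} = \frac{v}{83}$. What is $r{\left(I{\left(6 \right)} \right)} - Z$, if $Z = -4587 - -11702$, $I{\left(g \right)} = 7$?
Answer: $- \frac{590538}{83} \approx -7114.9$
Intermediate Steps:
$r{\left(v \right)} = \frac{v}{83}$ ($r{\left(v \right)} = v \frac{1}{83} = \frac{v}{83}$)
$Z = 7115$ ($Z = -4587 + 11702 = 7115$)
$r{\left(I{\left(6 \right)} \right)} - Z = \frac{1}{83} \cdot 7 - 7115 = \frac{7}{83} - 7115 = - \frac{590538}{83}$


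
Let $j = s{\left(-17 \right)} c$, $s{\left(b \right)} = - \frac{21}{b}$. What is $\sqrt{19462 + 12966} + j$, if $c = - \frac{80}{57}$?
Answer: $- \frac{560}{323} + 22 \sqrt{67} \approx 178.34$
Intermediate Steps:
$c = - \frac{80}{57}$ ($c = \left(-80\right) \frac{1}{57} = - \frac{80}{57} \approx -1.4035$)
$j = - \frac{560}{323}$ ($j = - \frac{21}{-17} \left(- \frac{80}{57}\right) = \left(-21\right) \left(- \frac{1}{17}\right) \left(- \frac{80}{57}\right) = \frac{21}{17} \left(- \frac{80}{57}\right) = - \frac{560}{323} \approx -1.7337$)
$\sqrt{19462 + 12966} + j = \sqrt{19462 + 12966} - \frac{560}{323} = \sqrt{32428} - \frac{560}{323} = 22 \sqrt{67} - \frac{560}{323} = - \frac{560}{323} + 22 \sqrt{67}$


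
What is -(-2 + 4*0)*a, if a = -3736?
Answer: -7472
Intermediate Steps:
-(-2 + 4*0)*a = -(-2 + 4*0)*(-3736) = -(-2 + 0)*(-3736) = -(-2)*(-3736) = -1*7472 = -7472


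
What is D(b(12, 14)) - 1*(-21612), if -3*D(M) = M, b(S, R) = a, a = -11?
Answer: 64847/3 ≈ 21616.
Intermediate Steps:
b(S, R) = -11
D(M) = -M/3
D(b(12, 14)) - 1*(-21612) = -⅓*(-11) - 1*(-21612) = 11/3 + 21612 = 64847/3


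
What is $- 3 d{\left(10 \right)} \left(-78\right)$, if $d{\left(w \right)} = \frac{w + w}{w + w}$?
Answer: $234$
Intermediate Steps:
$d{\left(w \right)} = 1$ ($d{\left(w \right)} = \frac{2 w}{2 w} = 2 w \frac{1}{2 w} = 1$)
$- 3 d{\left(10 \right)} \left(-78\right) = \left(-3\right) 1 \left(-78\right) = \left(-3\right) \left(-78\right) = 234$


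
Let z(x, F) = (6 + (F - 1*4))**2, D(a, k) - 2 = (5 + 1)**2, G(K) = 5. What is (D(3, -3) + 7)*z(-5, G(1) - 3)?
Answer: 720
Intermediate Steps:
D(a, k) = 38 (D(a, k) = 2 + (5 + 1)**2 = 2 + 6**2 = 2 + 36 = 38)
z(x, F) = (2 + F)**2 (z(x, F) = (6 + (F - 4))**2 = (6 + (-4 + F))**2 = (2 + F)**2)
(D(3, -3) + 7)*z(-5, G(1) - 3) = (38 + 7)*(2 + (5 - 3))**2 = 45*(2 + 2)**2 = 45*4**2 = 45*16 = 720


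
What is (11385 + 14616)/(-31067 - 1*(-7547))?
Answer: -8667/7840 ≈ -1.1055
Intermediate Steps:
(11385 + 14616)/(-31067 - 1*(-7547)) = 26001/(-31067 + 7547) = 26001/(-23520) = 26001*(-1/23520) = -8667/7840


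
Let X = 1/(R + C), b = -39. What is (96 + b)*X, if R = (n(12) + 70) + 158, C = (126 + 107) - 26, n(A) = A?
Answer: 19/149 ≈ 0.12752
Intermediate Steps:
C = 207 (C = 233 - 26 = 207)
R = 240 (R = (12 + 70) + 158 = 82 + 158 = 240)
X = 1/447 (X = 1/(240 + 207) = 1/447 ≈ 0.0022371)
(96 + b)*X = (96 - 39)*(1/447) = 57*(1/447) = 19/149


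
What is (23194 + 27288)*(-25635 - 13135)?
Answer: -1957187140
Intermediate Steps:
(23194 + 27288)*(-25635 - 13135) = 50482*(-38770) = -1957187140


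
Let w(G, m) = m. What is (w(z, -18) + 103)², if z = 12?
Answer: 7225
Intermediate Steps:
(w(z, -18) + 103)² = (-18 + 103)² = 85² = 7225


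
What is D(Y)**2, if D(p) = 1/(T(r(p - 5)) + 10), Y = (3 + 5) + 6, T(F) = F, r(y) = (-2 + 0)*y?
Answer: 1/64 ≈ 0.015625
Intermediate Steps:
r(y) = -2*y
Y = 14 (Y = 8 + 6 = 14)
D(p) = 1/(20 - 2*p) (D(p) = 1/(-2*(p - 5) + 10) = 1/(-2*(-5 + p) + 10) = 1/((10 - 2*p) + 10) = 1/(20 - 2*p))
D(Y)**2 = (-1/(-20 + 2*14))**2 = (-1/(-20 + 28))**2 = (-1/8)**2 = 1/64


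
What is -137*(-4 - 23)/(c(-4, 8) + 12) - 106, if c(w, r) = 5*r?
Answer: -1813/52 ≈ -34.865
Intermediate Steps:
-137*(-4 - 23)/(c(-4, 8) + 12) - 106 = -137*(-4 - 23)/(5*8 + 12) - 106 = -(-3699)/(40 + 12) - 106 = -(-3699)/52 - 106 = -137*(-27/52) - 106 = 3699/52 - 106 = -1813/52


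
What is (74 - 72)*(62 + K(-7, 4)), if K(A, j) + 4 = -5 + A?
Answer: 92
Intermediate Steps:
K(A, j) = -9 + A (K(A, j) = -4 + (-5 + A) = -9 + A)
(74 - 72)*(62 + K(-7, 4)) = (74 - 72)*(62 + (-9 - 7)) = 2*(62 - 16) = 2*46 = 92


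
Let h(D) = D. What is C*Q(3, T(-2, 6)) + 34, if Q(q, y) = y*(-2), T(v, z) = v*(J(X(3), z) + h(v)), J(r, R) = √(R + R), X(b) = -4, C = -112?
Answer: 930 - 896*√3 ≈ -621.92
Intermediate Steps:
J(r, R) = √2*√R (J(r, R) = √(2*R) = √2*√R)
T(v, z) = v*(v + √2*√z) (T(v, z) = v*(√2*√z + v) = v*(v + √2*√z))
Q(q, y) = -2*y
C*Q(3, T(-2, 6)) + 34 = -(-224)*(-2*(-2 + √2*√6)) + 34 = -(-224)*(-2*(-2 + 2*√3)) + 34 = -(-224)*(4 - 4*√3) + 34 = -112*(-8 + 8*√3) + 34 = (896 - 896*√3) + 34 = 930 - 896*√3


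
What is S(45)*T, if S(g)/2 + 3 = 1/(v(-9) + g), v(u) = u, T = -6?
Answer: 107/3 ≈ 35.667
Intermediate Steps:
S(g) = -6 + 2/(-9 + g)
S(45)*T = (2*(28 - 3*45)/(-9 + 45))*(-6) = (2*(28 - 135)/36)*(-6) = (2*(1/36)*(-107))*(-6) = -107/18*(-6) = 107/3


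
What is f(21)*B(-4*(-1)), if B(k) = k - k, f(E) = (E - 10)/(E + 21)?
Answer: 0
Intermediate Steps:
f(E) = (-10 + E)/(21 + E)
B(k) = 0
f(21)*B(-4*(-1)) = ((-10 + 21)/(21 + 21))*0 = (11/42)*0 = 0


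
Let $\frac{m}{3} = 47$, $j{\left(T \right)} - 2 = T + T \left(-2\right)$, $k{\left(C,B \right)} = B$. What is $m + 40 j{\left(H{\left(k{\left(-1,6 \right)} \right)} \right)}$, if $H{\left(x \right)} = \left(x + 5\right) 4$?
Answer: $-1539$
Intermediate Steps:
$H{\left(x \right)} = 20 + 4 x$ ($H{\left(x \right)} = \left(5 + x\right) 4 = 20 + 4 x$)
$j{\left(T \right)} = 2 - T$ ($j{\left(T \right)} = 2 + \left(T + T \left(-2\right)\right) = 2 + \left(T - 2 T\right) = 2 - T$)
$m = 141$ ($m = 3 \cdot 47 = 141$)
$m + 40 j{\left(H{\left(k{\left(-1,6 \right)} \right)} \right)} = 141 + 40 \left(2 - \left(20 + 4 \cdot 6\right)\right) = 141 + 40 \left(2 - \left(20 + 24\right)\right) = 141 + 40 \left(2 - 44\right) = 141 + 40 \left(-42\right) = 141 - 1680 = -1539$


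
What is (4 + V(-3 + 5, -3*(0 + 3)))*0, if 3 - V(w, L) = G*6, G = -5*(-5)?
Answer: 0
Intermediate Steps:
G = 25
V(w, L) = -147 (V(w, L) = 3 - 25*6 = 3 - 1*150 = 3 - 150 = -147)
(4 + V(-3 + 5, -3*(0 + 3)))*0 = (4 - 147)*0 = -143*0 = 0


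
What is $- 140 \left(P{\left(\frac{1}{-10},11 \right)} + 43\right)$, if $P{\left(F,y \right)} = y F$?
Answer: $-5866$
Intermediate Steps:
$P{\left(F,y \right)} = F y$
$- 140 \left(P{\left(\frac{1}{-10},11 \right)} + 43\right) = - 140 \left(\frac{1}{-10} \cdot 11 + 43\right) = - 140 \left(\left(- \frac{1}{10}\right) 11 + 43\right) = - 140 \left(- \frac{11}{10} + 43\right) = \left(-140\right) \frac{419}{10} = -5866$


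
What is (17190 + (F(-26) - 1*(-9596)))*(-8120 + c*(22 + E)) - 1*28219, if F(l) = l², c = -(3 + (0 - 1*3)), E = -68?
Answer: -223019659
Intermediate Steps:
c = 0 (c = -(3 + (0 - 3)) = -(3 - 3) = -1*0 = 0)
(17190 + (F(-26) - 1*(-9596)))*(-8120 + c*(22 + E)) - 1*28219 = (17190 + ((-26)² - 1*(-9596)))*(-8120 + 0*(22 - 68)) - 1*28219 = (17190 + (676 + 9596))*(-8120 + 0*(-46)) - 28219 = (17190 + 10272)*(-8120 + 0) - 28219 = 27462*(-8120) - 28219 = -222991440 - 28219 = -223019659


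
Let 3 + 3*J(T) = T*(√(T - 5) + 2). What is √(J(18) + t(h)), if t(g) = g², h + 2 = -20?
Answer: √(495 + 6*√13) ≈ 22.730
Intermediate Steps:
h = -22 (h = -2 - 20 = -22)
J(T) = -1 + T*(2 + √(-5 + T))/3 (J(T) = -1 + (T*(√(T - 5) + 2))/3 = -1 + (T*(√(-5 + T) + 2))/3 = -1 + (T*(2 + √(-5 + T)))/3 = -1 + T*(2 + √(-5 + T))/3)
√(J(18) + t(h)) = √((-1 + (⅔)*18 + (⅓)*18*√(-5 + 18)) + (-22)²) = √((-1 + 12 + (⅓)*18*√13) + 484) = √((-1 + 12 + 6*√13) + 484) = √((11 + 6*√13) + 484) = √(495 + 6*√13)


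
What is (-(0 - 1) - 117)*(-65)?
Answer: 7540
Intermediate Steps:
(-(0 - 1) - 117)*(-65) = (-1*(-1) - 117)*(-65) = (1 - 117)*(-65) = -116*(-65) = 7540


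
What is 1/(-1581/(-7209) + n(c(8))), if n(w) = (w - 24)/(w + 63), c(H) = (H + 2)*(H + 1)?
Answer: 40851/26581 ≈ 1.5368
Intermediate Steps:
c(H) = (1 + H)*(2 + H) (c(H) = (2 + H)*(1 + H) = (1 + H)*(2 + H))
n(w) = (-24 + w)/(63 + w)
1/(-1581/(-7209) + n(c(8))) = 1/(-1581/(-7209) + (-24 + (2 + 8² + 3*8))/(63 + (2 + 8² + 3*8))) = 1/(-1581*(-1/7209) + (-24 + (2 + 64 + 24))/(63 + (2 + 64 + 24))) = 1/(527/2403 + (-24 + 90)/(63 + 90)) = 1/(527/2403 + 66/153) = 1/(527/2403 + (1/153)*66) = 1/(527/2403 + 22/51) = 1/(26581/40851) = 40851/26581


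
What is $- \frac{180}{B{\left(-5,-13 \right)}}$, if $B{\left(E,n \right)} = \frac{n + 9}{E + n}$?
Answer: $-810$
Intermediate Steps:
$B{\left(E,n \right)} = \frac{9 + n}{E + n}$
$- \frac{180}{B{\left(-5,-13 \right)}} = - \frac{180}{\frac{1}{-5 - 13} \left(9 - 13\right)} = - \frac{180}{\frac{1}{-18} \left(-4\right)} = - \frac{180}{\left(- \frac{1}{18}\right) \left(-4\right)} = - \frac{180}{\frac{2}{9}} = \left(-180\right) \frac{9}{2} = -810$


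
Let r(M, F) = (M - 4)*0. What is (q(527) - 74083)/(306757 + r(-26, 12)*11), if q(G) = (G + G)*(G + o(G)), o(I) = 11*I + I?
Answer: 7146871/306757 ≈ 23.298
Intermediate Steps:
o(I) = 12*I
r(M, F) = 0 (r(M, F) = (-4 + M)*0 = 0)
q(G) = 26*G² (q(G) = (G + G)*(G + 12*G) = (2*G)*(13*G) = 26*G²)
(q(527) - 74083)/(306757 + r(-26, 12)*11) = (26*527² - 74083)/(306757 + 0*11) = (26*277729 - 74083)/(306757 + 0) = (7220954 - 74083)/306757 = 7146871*(1/306757) = 7146871/306757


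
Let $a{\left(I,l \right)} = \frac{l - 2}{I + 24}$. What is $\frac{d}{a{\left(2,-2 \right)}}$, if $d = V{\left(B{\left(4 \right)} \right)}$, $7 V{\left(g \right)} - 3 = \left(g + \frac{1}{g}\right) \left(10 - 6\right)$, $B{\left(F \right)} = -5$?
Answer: $\frac{1157}{70} \approx 16.529$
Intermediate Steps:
$V{\left(g \right)} = \frac{3}{7} + \frac{4 g}{7} + \frac{4}{7 g}$ ($V{\left(g \right)} = \frac{3}{7} + \frac{\left(g + \frac{1}{g}\right) \left(10 - 6\right)}{7} = \frac{3}{7} + \frac{\left(g + \frac{1}{g}\right) 4}{7} = \frac{3}{7} + \frac{4 g + \frac{4}{g}}{7} = \frac{3}{7} + \left(\frac{4 g}{7} + \frac{4}{7 g}\right) = \frac{3}{7} + \frac{4 g}{7} + \frac{4}{7 g}$)
$d = - \frac{89}{35}$ ($d = \frac{4 - 5 \left(3 + 4 \left(-5\right)\right)}{7 \left(-5\right)} = \frac{1}{7} \left(- \frac{1}{5}\right) \left(4 - 5 \left(3 - 20\right)\right) = \frac{1}{7} \left(- \frac{1}{5}\right) \left(4 - -85\right) = \frac{1}{7} \left(- \frac{1}{5}\right) \left(4 + 85\right) = \frac{1}{7} \left(- \frac{1}{5}\right) 89 = - \frac{89}{35} \approx -2.5429$)
$a{\left(I,l \right)} = \frac{-2 + l}{24 + I}$
$\frac{d}{a{\left(2,-2 \right)}} = - \frac{89}{35 \frac{-2 - 2}{24 + 2}} = - \frac{89}{35 \cdot \frac{1}{26} \left(-4\right)} = - \frac{89}{35 \left(- \frac{2}{13}\right)} = \left(- \frac{89}{35}\right) \left(- \frac{13}{2}\right) = \frac{1157}{70}$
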